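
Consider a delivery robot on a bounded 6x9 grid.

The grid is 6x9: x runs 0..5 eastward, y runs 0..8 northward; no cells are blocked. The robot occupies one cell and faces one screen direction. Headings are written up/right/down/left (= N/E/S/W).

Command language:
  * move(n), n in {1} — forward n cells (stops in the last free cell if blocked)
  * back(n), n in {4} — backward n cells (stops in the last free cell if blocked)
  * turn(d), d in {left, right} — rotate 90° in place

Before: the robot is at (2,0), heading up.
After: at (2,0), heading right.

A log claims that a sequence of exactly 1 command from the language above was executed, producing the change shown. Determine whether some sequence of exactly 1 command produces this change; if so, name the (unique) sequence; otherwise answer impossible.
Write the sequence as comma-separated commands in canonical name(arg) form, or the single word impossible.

turn(right)

key: parked at (2,0) the whole time — nothing moves the robot
t0: at (2,0), heading up
[1] after turn(right): at (2,0), heading right
all 4 alternatives checked — unique.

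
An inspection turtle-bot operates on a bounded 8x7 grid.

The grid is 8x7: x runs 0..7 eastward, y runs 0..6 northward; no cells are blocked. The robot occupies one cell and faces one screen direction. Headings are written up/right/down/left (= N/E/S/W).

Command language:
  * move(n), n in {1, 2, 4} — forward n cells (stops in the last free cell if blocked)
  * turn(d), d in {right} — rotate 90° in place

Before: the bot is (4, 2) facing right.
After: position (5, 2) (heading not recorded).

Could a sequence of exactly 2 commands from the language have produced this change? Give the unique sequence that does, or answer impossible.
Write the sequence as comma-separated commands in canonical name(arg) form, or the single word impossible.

move(1), turn(right)

key: running turn(right) before move(1) would end elsewhere — order is forced
start: (4, 2) facing right
t=1 move(1) ⇒ (5, 2) facing right
t=2 turn(right) ⇒ (5, 2) facing down
all 16 alternatives checked — unique.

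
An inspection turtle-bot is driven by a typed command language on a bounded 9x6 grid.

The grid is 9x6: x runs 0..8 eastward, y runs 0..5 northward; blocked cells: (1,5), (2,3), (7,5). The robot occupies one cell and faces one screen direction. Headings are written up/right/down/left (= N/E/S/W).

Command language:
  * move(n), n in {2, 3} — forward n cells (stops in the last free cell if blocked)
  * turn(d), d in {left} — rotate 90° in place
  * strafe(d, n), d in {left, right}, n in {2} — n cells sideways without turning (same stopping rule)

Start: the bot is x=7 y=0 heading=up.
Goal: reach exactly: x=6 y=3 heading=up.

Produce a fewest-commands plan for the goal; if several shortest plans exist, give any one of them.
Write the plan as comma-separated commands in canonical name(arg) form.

strafe(right, 2), strafe(left, 2), move(3)

from: x=7 y=0 heading=up
t=1 strafe(right, 2) ⇒ x=8 y=0 heading=up
t=2 strafe(left, 2) ⇒ x=6 y=0 heading=up
t=3 move(3) ⇒ x=6 y=3 heading=up
minimal: 3 command(s), checked below 3.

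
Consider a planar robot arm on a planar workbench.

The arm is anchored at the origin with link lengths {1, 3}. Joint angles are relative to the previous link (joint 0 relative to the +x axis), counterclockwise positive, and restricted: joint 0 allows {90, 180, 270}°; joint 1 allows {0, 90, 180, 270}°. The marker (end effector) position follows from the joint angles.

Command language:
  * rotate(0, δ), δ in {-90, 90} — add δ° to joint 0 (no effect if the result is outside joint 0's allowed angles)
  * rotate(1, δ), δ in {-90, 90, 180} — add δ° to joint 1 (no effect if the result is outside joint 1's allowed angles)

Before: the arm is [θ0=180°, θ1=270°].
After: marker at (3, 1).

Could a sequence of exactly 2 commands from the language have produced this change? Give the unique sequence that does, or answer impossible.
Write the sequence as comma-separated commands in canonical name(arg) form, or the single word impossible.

t0: [θ0=180°, θ1=270°]
[1] after rotate(0, -90): [θ0=90°, θ1=270°]
[2] after rotate(0, -90): [θ0=90°, θ1=270°]
all 25 alternatives checked — unique.

rotate(0, -90), rotate(0, -90)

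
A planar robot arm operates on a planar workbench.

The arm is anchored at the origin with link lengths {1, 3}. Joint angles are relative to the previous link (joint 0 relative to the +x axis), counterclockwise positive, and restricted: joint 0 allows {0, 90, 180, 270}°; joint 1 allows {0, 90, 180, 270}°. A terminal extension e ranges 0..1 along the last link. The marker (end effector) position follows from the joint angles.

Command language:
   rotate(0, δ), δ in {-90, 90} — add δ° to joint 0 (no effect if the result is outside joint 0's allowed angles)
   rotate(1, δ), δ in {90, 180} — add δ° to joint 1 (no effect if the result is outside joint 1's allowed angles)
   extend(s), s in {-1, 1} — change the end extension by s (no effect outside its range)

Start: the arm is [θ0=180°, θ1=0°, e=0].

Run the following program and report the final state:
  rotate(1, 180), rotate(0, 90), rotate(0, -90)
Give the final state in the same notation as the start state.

[θ0=180°, θ1=180°, e=0]

initial: [θ0=180°, θ1=0°, e=0]
t=1 rotate(1, 180) ⇒ [θ0=180°, θ1=180°, e=0]
t=2 rotate(0, 90) ⇒ [θ0=270°, θ1=180°, e=0]
t=3 rotate(0, -90) ⇒ [θ0=180°, θ1=180°, e=0]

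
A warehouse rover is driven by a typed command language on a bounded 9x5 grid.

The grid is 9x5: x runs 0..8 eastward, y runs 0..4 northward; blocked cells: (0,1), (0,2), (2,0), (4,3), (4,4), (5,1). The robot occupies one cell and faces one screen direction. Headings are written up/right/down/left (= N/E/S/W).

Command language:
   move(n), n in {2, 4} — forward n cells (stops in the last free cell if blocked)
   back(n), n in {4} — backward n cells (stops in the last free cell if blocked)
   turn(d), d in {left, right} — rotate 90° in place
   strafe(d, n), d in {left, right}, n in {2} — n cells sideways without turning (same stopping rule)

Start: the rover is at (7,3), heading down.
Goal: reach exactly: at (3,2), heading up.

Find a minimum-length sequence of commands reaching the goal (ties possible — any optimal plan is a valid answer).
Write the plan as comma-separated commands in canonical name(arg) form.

from: at (7,3), heading down
step 1 (back(4)): at (7,4), heading down
step 2 (move(2)): at (7,2), heading down
step 3 (turn(left)): at (7,2), heading right
step 4 (back(4)): at (3,2), heading right
step 5 (turn(left)): at (3,2), heading up
minimal: 5 command(s), checked below 5.

back(4), move(2), turn(left), back(4), turn(left)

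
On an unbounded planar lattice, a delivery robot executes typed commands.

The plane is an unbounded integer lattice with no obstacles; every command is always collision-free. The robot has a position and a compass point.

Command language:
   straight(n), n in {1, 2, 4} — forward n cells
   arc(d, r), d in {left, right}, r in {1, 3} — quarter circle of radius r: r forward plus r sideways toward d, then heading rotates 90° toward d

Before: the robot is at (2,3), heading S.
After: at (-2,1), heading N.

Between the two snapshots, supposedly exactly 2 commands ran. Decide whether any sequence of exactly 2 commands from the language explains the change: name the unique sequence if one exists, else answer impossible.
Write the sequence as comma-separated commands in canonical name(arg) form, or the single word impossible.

arc(right, 3), arc(right, 1)

key: position moved to (-2,1) AND the heading swung to N — translation plus rotation needed
t0: at (2,3), heading S
t=1 arc(right, 3) ⇒ at (-1,0), heading W
t=2 arc(right, 1) ⇒ at (-2,1), heading N
all 49 alternatives checked — unique.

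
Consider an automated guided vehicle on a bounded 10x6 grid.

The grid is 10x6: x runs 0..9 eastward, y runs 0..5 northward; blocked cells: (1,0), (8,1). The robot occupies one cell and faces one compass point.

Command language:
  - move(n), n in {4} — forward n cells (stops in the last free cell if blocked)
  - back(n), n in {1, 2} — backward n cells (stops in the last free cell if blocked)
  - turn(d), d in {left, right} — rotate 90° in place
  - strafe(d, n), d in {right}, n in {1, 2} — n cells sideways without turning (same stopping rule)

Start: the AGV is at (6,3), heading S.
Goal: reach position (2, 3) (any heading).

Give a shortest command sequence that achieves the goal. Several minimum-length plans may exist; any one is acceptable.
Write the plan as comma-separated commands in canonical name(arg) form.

strafe(right, 2), strafe(right, 2)

initial: at (6,3), heading S
1. strafe(right, 2) → at (4,3), heading S
2. strafe(right, 2) → at (2,3), heading S
no 1-step plan works, so 2 is optimal.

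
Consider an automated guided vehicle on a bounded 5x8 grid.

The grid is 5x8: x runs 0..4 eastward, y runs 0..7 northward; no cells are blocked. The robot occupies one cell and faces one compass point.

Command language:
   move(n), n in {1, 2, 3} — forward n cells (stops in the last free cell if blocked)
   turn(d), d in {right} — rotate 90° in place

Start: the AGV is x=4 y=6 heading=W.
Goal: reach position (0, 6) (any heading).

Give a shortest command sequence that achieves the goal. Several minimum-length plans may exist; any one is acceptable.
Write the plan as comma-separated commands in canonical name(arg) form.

initial: x=4 y=6 heading=W
1. move(3) → x=1 y=6 heading=W
2. move(3) → x=0 y=6 heading=W
nothing shorter than 2 reaches the goal.

move(3), move(3)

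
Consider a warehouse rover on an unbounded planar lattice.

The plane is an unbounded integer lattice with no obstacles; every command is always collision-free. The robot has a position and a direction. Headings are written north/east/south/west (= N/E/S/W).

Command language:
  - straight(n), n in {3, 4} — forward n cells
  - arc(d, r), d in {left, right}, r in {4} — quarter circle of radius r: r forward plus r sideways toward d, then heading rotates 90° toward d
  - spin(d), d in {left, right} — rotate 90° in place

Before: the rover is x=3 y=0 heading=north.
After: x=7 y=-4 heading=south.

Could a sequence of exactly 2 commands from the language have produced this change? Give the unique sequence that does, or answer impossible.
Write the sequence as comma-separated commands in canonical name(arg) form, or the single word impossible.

key: position moved to (7,-4) AND the heading swung to S — translation plus rotation needed
initial: x=3 y=0 heading=north
t=1 spin(right) ⇒ x=3 y=0 heading=east
t=2 arc(right, 4) ⇒ x=7 y=-4 heading=south
all 36 alternatives checked — unique.

spin(right), arc(right, 4)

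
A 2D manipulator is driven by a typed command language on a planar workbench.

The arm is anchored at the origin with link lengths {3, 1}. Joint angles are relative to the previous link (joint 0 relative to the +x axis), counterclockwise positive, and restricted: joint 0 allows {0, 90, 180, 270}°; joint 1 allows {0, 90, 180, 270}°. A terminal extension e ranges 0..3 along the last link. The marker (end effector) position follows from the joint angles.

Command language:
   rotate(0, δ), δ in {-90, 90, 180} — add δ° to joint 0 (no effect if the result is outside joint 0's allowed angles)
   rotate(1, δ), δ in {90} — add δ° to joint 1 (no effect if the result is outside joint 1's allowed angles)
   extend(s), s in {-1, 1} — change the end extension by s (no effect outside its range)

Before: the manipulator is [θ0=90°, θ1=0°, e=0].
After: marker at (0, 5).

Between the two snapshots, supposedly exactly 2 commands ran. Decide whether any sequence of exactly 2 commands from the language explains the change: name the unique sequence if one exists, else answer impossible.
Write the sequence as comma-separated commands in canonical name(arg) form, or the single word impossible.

extend(-1), extend(1)

key: order matters: swapping extend(-1) and extend(1) lands elsewhere
begin: [θ0=90°, θ1=0°, e=0]
step 1 (extend(-1)): [θ0=90°, θ1=0°, e=0]
step 2 (extend(1)): [θ0=90°, θ1=0°, e=1]
no rival 2-sequence matches.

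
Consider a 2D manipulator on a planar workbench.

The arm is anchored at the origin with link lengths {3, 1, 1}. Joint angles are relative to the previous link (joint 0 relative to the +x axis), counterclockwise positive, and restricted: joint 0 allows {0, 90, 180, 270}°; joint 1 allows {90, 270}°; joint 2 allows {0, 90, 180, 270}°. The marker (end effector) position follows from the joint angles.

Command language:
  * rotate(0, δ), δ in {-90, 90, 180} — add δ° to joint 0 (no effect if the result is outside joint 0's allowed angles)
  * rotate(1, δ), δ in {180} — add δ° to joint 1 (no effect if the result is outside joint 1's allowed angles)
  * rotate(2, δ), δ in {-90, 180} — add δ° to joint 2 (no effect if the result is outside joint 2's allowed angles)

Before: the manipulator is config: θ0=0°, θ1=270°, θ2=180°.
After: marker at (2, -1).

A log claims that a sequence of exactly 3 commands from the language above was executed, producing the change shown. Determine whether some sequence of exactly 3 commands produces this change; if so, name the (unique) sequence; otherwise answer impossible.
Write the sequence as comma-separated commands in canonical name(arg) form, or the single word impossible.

begin: config: θ0=0°, θ1=270°, θ2=180°
[1] after rotate(2, -90): config: θ0=0°, θ1=270°, θ2=90°
[2] after rotate(2, -90): config: θ0=0°, θ1=270°, θ2=0°
[3] after rotate(2, -90): config: θ0=0°, θ1=270°, θ2=270°
all 216 alternatives checked — unique.

rotate(2, -90), rotate(2, -90), rotate(2, -90)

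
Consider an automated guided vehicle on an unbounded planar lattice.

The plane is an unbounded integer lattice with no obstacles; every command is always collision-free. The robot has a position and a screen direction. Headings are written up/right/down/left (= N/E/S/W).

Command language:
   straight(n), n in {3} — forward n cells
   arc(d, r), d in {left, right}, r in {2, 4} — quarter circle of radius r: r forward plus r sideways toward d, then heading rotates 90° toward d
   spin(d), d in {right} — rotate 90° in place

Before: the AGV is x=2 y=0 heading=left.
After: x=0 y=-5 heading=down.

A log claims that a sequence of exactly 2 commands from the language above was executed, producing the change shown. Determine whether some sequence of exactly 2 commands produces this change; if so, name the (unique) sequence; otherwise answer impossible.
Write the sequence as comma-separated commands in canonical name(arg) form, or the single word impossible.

arc(left, 2), straight(3)

key: cell and facing (now S) both changed — the 2 commands mix motion and turning
from: x=2 y=0 heading=left
step 1 (arc(left, 2)): x=0 y=-2 heading=down
step 2 (straight(3)): x=0 y=-5 heading=down
all 36 alternatives checked — unique.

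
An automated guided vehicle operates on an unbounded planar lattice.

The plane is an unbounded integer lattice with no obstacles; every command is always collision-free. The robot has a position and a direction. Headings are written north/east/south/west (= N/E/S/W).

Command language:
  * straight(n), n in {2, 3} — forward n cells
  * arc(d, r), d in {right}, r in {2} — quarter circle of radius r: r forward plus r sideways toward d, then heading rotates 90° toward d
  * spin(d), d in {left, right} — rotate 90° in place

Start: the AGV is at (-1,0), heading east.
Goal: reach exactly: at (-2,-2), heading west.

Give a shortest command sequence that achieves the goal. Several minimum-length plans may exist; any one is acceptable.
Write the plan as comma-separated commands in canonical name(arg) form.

arc(right, 2), spin(right), straight(3)

start: at (-1,0), heading east
[1] after arc(right, 2): at (1,-2), heading south
[2] after spin(right): at (1,-2), heading west
[3] after straight(3): at (-2,-2), heading west
shorter routes all fall short; 3 is best.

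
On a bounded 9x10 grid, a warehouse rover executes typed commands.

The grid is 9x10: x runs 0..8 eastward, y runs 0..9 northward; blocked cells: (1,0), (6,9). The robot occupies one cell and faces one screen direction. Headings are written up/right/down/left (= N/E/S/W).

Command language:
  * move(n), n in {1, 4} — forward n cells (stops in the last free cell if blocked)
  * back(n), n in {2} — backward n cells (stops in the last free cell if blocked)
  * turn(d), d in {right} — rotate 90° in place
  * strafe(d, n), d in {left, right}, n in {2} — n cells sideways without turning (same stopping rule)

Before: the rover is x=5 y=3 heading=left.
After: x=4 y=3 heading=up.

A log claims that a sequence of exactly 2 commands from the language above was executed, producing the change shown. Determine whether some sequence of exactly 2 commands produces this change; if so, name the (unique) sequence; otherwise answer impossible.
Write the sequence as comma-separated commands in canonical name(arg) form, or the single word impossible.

move(1), turn(right)

key: position moved to (4,3) AND the heading swung to N — translation plus rotation needed
start: x=5 y=3 heading=left
t=1 move(1) ⇒ x=4 y=3 heading=left
t=2 turn(right) ⇒ x=4 y=3 heading=up
no rival 2-sequence matches.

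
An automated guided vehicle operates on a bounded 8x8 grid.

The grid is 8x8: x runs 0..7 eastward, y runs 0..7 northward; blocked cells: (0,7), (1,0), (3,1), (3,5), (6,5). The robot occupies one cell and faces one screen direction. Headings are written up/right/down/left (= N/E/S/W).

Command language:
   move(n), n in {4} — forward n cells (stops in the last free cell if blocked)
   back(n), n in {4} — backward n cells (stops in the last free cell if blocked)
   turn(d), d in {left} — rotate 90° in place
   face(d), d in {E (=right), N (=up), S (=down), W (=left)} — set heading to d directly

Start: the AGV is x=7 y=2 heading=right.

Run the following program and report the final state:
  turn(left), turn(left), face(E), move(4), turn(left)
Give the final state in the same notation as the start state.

x=7 y=2 heading=up

start: x=7 y=2 heading=right
step 1 (turn(left)): x=7 y=2 heading=up
step 2 (turn(left)): x=7 y=2 heading=left
step 3 (face(E)): x=7 y=2 heading=right
step 4 (move(4)): x=7 y=2 heading=right
step 5 (turn(left)): x=7 y=2 heading=up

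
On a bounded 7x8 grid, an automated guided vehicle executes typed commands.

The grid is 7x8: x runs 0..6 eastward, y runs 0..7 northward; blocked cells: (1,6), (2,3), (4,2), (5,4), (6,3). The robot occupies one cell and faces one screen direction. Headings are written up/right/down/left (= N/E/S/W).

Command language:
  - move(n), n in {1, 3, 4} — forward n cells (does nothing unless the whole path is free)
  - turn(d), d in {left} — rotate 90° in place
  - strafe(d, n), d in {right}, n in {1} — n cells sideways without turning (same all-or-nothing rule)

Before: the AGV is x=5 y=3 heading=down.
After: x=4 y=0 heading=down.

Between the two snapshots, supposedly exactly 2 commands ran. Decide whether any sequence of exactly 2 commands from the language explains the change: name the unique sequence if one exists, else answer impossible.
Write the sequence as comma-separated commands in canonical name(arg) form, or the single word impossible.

key: heading stays S — no command in the sequence turns
start: x=5 y=3 heading=down
t=1 move(3) ⇒ x=5 y=0 heading=down
t=2 strafe(right, 1) ⇒ x=4 y=0 heading=down
uniquely the one of 25 2-step routes that fits.

move(3), strafe(right, 1)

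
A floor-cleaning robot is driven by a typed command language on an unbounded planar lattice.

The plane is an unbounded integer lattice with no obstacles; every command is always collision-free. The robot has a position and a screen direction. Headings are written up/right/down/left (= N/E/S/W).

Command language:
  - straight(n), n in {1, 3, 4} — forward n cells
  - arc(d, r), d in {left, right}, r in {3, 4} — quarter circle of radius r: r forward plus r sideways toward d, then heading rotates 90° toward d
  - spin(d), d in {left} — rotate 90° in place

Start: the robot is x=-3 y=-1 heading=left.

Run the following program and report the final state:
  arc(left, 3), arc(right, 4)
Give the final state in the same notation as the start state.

x=-10 y=-8 heading=left

begin: x=-3 y=-1 heading=left
1. arc(left, 3) → x=-6 y=-4 heading=down
2. arc(right, 4) → x=-10 y=-8 heading=left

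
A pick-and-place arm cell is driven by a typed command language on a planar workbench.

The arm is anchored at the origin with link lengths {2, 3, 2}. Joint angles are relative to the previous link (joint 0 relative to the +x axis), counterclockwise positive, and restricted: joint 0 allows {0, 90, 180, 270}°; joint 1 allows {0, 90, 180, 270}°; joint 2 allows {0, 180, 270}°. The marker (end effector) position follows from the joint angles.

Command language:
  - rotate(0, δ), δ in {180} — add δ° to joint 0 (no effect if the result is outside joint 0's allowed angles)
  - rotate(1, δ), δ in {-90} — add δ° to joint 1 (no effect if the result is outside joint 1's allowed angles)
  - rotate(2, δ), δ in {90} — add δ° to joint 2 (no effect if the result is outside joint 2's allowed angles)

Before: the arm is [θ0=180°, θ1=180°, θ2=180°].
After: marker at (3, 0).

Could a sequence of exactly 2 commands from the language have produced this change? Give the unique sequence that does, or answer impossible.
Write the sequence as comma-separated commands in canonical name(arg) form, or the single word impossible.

rotate(2, 90), rotate(2, 90)

start: [θ0=180°, θ1=180°, θ2=180°]
step 1 (rotate(2, 90)): [θ0=180°, θ1=180°, θ2=270°]
step 2 (rotate(2, 90)): [θ0=180°, θ1=180°, θ2=0°]
uniquely the one of 9 2-step routes that fits.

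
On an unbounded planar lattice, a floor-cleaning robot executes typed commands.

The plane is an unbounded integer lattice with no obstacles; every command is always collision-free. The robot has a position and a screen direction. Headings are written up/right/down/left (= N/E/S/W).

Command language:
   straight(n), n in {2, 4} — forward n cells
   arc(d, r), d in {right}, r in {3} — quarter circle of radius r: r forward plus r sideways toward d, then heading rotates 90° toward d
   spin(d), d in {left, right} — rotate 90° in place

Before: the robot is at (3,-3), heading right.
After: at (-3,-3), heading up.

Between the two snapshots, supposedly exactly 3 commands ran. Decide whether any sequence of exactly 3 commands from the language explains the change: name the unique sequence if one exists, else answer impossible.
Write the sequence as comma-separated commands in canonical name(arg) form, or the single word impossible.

key: position moved to (-3,-3) AND the heading swung to N — translation plus rotation needed
t0: at (3,-3), heading right
[1] after spin(right): at (3,-3), heading down
[2] after arc(right, 3): at (0,-6), heading left
[3] after arc(right, 3): at (-3,-3), heading up
all 125 alternatives checked — unique.

spin(right), arc(right, 3), arc(right, 3)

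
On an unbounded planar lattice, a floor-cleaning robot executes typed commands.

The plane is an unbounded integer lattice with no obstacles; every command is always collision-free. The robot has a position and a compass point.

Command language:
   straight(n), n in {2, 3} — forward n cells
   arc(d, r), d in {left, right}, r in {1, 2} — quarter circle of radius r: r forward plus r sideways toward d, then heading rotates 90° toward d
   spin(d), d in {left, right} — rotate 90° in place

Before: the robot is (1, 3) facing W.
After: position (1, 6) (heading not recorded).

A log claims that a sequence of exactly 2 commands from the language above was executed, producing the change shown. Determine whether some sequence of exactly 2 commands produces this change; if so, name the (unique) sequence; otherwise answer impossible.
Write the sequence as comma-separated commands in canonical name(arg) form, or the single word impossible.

key: order matters: swapping spin(right) and straight(3) lands elsewhere
initial: (1, 3) facing W
[1] after spin(right): (1, 3) facing N
[2] after straight(3): (1, 6) facing N
uniquely the one of 64 2-step routes that fits.

spin(right), straight(3)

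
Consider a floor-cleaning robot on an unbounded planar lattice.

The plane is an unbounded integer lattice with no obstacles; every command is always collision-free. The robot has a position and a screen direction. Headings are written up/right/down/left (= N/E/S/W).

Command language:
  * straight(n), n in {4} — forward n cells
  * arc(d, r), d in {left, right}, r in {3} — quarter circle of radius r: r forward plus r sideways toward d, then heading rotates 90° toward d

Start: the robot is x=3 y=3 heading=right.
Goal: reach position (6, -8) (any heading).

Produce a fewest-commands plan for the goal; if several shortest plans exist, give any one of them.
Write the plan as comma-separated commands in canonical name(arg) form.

t0: x=3 y=3 heading=right
t=1 arc(right, 3) ⇒ x=6 y=0 heading=down
t=2 straight(4) ⇒ x=6 y=-4 heading=down
t=3 straight(4) ⇒ x=6 y=-8 heading=down
shorter routes all fall short; 3 is best.

arc(right, 3), straight(4), straight(4)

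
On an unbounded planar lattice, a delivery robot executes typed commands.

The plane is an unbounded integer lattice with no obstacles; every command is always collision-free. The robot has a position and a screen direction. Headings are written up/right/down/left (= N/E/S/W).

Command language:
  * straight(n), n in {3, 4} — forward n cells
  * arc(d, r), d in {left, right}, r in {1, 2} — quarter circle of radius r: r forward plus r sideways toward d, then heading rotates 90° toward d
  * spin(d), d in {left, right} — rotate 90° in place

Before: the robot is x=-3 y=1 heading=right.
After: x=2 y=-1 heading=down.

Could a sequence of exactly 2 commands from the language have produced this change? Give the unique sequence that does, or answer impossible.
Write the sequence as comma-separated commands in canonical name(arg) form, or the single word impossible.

key: cell and facing (now S) both changed — the 2 commands mix motion and turning
t0: x=-3 y=1 heading=right
1. straight(3) → x=0 y=1 heading=right
2. arc(right, 2) → x=2 y=-1 heading=down
uniquely the one of 64 2-step routes that fits.

straight(3), arc(right, 2)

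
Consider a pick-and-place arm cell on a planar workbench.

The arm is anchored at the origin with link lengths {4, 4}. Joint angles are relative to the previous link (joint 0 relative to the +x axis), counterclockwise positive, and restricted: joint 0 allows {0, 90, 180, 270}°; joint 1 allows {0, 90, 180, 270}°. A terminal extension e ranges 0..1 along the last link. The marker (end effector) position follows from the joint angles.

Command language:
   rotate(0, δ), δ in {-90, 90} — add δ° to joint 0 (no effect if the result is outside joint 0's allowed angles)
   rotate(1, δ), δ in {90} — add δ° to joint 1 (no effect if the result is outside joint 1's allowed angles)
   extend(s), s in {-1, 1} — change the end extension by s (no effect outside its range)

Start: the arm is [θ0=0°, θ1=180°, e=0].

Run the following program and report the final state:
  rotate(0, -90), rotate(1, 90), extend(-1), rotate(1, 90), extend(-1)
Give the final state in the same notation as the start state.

initial: [θ0=0°, θ1=180°, e=0]
1. rotate(0, -90) → [θ0=270°, θ1=180°, e=0]
2. rotate(1, 90) → [θ0=270°, θ1=270°, e=0]
3. extend(-1) → [θ0=270°, θ1=270°, e=0]
4. rotate(1, 90) → [θ0=270°, θ1=0°, e=0]
5. extend(-1) → [θ0=270°, θ1=0°, e=0]

[θ0=270°, θ1=0°, e=0]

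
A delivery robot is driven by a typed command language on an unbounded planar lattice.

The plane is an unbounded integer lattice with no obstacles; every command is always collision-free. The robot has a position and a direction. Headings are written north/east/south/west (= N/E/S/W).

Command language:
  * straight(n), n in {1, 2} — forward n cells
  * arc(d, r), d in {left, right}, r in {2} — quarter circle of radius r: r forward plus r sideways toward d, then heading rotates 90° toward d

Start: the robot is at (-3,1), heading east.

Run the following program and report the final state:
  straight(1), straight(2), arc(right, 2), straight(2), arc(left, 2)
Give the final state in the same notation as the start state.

at (4,-5), heading east

initial: at (-3,1), heading east
1. straight(1) → at (-2,1), heading east
2. straight(2) → at (0,1), heading east
3. arc(right, 2) → at (2,-1), heading south
4. straight(2) → at (2,-3), heading south
5. arc(left, 2) → at (4,-5), heading east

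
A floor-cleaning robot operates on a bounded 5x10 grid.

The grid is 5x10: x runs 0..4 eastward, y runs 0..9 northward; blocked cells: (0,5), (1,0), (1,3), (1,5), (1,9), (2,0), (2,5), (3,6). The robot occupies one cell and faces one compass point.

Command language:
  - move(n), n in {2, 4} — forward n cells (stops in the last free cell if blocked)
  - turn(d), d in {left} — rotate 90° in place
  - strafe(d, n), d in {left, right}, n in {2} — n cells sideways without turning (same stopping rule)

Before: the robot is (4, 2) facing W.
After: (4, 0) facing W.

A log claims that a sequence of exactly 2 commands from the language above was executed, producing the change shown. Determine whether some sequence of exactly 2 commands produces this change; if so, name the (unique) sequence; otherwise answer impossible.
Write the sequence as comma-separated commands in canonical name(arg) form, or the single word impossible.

strafe(left, 2), strafe(left, 2)

key: still facing W at the end — nothing in the sequence rotates
start: (4, 2) facing W
step 1 (strafe(left, 2)): (4, 0) facing W
step 2 (strafe(left, 2)): (4, 0) facing W
uniquely the one of 25 2-step routes that fits.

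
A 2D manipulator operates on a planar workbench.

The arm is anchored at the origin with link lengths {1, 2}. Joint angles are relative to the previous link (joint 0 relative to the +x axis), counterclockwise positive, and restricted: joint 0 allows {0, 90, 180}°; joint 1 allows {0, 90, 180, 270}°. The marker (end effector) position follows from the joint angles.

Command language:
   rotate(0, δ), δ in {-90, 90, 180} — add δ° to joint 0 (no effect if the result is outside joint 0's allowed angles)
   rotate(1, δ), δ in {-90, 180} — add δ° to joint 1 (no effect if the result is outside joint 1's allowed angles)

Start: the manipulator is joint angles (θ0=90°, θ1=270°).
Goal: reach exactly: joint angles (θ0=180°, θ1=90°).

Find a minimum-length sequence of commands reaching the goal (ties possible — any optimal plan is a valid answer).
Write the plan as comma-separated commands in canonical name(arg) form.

rotate(1, 180), rotate(0, 90)

start: joint angles (θ0=90°, θ1=270°)
t=1 rotate(1, 180) ⇒ joint angles (θ0=90°, θ1=90°)
t=2 rotate(0, 90) ⇒ joint angles (θ0=180°, θ1=90°)
minimal: 2 command(s), checked below 2.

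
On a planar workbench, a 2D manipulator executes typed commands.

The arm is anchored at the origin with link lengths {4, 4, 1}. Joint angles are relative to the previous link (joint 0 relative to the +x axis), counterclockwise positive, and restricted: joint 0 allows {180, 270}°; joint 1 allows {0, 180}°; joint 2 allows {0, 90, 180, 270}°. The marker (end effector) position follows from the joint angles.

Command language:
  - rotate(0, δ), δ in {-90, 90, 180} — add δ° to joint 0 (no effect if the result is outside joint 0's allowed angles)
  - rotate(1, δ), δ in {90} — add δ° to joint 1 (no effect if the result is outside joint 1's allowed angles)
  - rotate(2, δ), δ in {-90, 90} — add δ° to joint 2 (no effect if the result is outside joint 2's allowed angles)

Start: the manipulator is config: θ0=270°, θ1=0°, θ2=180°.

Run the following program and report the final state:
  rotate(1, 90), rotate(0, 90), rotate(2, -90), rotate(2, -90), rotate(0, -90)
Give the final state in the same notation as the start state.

begin: config: θ0=270°, θ1=0°, θ2=180°
t=1 rotate(1, 90) ⇒ config: θ0=270°, θ1=0°, θ2=180°
t=2 rotate(0, 90) ⇒ config: θ0=270°, θ1=0°, θ2=180°
t=3 rotate(2, -90) ⇒ config: θ0=270°, θ1=0°, θ2=90°
t=4 rotate(2, -90) ⇒ config: θ0=270°, θ1=0°, θ2=0°
t=5 rotate(0, -90) ⇒ config: θ0=180°, θ1=0°, θ2=0°

config: θ0=180°, θ1=0°, θ2=0°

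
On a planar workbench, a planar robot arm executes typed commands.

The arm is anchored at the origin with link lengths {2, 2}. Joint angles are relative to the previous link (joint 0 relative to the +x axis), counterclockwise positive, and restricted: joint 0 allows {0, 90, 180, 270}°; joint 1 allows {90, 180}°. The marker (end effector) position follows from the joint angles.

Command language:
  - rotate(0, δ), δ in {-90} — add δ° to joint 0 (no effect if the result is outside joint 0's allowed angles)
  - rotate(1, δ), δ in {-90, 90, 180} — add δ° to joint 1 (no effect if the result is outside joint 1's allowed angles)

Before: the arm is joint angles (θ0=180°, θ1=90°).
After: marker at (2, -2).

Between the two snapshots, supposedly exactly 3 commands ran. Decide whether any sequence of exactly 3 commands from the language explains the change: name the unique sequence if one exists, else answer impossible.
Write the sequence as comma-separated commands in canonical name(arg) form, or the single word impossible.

rotate(0, -90), rotate(0, -90), rotate(0, -90)

t0: joint angles (θ0=180°, θ1=90°)
step 1 (rotate(0, -90)): joint angles (θ0=90°, θ1=90°)
step 2 (rotate(0, -90)): joint angles (θ0=0°, θ1=90°)
step 3 (rotate(0, -90)): joint angles (θ0=270°, θ1=90°)
no other 3-command option fits: unique.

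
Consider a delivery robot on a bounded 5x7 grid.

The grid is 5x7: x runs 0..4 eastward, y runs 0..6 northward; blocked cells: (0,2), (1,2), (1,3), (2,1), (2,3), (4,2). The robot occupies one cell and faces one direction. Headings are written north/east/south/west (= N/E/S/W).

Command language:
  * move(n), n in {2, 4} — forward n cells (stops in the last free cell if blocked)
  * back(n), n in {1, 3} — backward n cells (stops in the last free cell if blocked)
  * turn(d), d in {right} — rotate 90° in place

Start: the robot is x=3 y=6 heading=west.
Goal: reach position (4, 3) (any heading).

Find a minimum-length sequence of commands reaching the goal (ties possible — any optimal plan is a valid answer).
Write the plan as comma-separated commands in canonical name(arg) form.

begin: x=3 y=6 heading=west
[1] after back(3): x=4 y=6 heading=west
[2] after turn(right): x=4 y=6 heading=north
[3] after back(3): x=4 y=3 heading=north
nothing shorter than 3 reaches the goal.

back(3), turn(right), back(3)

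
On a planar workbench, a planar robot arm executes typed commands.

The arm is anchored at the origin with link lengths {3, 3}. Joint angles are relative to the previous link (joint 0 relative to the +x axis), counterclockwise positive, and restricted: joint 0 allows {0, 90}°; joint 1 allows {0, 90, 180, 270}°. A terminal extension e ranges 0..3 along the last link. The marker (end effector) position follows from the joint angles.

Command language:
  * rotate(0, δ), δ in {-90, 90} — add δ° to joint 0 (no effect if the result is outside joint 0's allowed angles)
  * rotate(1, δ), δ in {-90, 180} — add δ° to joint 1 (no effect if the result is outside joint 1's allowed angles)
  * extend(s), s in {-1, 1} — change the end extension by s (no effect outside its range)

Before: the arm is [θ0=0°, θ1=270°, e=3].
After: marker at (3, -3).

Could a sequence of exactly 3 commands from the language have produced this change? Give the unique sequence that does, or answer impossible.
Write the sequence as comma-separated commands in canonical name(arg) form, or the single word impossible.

extend(-1), extend(-1), extend(-1)

from: [θ0=0°, θ1=270°, e=3]
step 1 (extend(-1)): [θ0=0°, θ1=270°, e=2]
step 2 (extend(-1)): [θ0=0°, θ1=270°, e=1]
step 3 (extend(-1)): [θ0=0°, θ1=270°, e=0]
uniquely the one of 216 3-step routes that fits.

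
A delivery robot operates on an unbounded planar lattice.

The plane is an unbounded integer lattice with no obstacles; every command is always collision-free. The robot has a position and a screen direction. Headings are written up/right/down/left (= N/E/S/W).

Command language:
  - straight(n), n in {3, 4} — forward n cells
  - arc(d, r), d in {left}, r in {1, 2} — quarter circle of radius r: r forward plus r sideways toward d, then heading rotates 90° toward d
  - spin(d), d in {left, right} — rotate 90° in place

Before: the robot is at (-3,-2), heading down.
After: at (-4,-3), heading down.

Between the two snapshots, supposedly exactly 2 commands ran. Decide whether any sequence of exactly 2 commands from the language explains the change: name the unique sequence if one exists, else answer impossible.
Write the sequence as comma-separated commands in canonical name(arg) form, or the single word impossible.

spin(right), arc(left, 1)

key: order matters: swapping spin(right) and arc(left, 1) lands elsewhere
t0: at (-3,-2), heading down
[1] after spin(right): at (-3,-2), heading left
[2] after arc(left, 1): at (-4,-3), heading down
all 36 alternatives checked — unique.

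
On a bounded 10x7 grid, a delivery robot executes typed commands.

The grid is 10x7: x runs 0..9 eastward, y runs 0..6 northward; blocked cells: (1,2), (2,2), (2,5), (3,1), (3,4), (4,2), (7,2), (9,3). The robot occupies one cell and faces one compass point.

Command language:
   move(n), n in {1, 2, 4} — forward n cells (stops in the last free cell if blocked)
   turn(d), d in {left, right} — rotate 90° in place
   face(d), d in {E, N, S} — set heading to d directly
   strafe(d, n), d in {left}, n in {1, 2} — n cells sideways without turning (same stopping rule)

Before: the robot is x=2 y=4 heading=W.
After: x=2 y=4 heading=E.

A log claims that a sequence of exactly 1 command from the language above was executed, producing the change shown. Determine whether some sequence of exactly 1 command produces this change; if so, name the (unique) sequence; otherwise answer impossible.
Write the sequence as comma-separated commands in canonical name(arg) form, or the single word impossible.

key: (2,4) unchanged — the single command moves nothing
initial: x=2 y=4 heading=W
1. face(E) → x=2 y=4 heading=E
no rival 1-sequence matches.

face(E)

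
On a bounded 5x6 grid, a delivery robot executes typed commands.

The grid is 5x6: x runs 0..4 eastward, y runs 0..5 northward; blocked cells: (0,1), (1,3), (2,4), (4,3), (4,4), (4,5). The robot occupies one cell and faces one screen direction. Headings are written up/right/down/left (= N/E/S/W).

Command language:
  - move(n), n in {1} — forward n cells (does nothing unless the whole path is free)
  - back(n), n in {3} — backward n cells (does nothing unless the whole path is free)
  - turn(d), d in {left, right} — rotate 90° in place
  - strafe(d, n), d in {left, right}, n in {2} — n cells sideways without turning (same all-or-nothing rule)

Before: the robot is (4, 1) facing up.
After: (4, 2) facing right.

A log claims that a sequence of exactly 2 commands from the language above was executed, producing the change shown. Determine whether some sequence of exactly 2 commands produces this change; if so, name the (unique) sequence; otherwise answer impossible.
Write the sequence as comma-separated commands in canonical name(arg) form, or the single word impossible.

key: cell and facing (now E) both changed — the 2 commands mix motion and turning
begin: (4, 1) facing up
step 1 (move(1)): (4, 2) facing up
step 2 (turn(right)): (4, 2) facing right
uniquely the one of 36 2-step routes that fits.

move(1), turn(right)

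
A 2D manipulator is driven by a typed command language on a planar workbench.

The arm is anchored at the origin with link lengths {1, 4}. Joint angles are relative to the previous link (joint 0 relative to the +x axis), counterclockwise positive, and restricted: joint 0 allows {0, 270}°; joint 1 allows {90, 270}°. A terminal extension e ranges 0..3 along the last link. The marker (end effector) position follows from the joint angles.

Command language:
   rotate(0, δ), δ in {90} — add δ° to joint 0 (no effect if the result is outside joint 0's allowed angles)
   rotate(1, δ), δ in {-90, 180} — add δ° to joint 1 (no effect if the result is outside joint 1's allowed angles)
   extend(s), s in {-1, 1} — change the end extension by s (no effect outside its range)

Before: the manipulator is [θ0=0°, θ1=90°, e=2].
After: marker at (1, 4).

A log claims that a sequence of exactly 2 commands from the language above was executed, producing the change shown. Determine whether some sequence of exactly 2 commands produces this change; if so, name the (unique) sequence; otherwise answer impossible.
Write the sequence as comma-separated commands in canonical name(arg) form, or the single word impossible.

start: [θ0=0°, θ1=90°, e=2]
t=1 extend(-1) ⇒ [θ0=0°, θ1=90°, e=1]
t=2 extend(-1) ⇒ [θ0=0°, θ1=90°, e=0]
uniquely the one of 25 2-step routes that fits.

extend(-1), extend(-1)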